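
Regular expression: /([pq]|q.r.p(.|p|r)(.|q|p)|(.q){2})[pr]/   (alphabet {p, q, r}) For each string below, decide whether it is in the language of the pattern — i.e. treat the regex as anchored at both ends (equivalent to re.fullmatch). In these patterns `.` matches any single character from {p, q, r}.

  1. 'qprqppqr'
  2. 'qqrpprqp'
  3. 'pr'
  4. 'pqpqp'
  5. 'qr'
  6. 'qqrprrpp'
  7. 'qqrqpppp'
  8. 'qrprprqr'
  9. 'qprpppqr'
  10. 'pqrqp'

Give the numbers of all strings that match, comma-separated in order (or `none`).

1 → match
2 → match
3 → match
4 → match
5 → match
6 → no match
7 → match
8 → no match
9 → match
10 → match

1, 2, 3, 4, 5, 7, 9, 10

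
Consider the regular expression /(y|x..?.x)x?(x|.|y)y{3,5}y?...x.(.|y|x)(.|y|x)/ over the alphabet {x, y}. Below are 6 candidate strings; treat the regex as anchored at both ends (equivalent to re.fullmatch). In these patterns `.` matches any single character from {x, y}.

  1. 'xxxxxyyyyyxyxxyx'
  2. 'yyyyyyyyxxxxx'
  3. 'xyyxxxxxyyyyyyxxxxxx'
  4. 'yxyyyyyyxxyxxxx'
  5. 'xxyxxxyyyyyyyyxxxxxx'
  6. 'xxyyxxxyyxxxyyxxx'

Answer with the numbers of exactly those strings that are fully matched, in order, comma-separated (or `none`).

1 → match
2 → match
3 → no match
4 → match
5 → match
6 → no match

1, 2, 4, 5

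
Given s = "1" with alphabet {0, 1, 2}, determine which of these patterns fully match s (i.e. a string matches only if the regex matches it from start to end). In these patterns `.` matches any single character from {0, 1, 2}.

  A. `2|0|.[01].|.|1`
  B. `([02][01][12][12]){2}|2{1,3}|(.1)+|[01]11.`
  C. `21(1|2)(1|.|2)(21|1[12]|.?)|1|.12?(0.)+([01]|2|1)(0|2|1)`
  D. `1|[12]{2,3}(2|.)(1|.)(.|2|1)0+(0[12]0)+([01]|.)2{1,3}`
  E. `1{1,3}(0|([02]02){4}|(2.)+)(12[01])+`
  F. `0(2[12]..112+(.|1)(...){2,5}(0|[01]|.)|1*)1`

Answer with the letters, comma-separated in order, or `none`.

A → match
B → no match
C → match
D → match
E → no match
F → no match — must start with "0"

A, C, D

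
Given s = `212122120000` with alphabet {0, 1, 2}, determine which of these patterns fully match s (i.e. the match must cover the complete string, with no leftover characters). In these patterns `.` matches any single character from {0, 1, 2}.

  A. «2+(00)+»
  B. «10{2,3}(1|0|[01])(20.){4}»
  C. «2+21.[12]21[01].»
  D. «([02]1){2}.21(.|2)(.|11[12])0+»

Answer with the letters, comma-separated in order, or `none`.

D

A → no match
B → no match — must start with `10`
C → no match
D → match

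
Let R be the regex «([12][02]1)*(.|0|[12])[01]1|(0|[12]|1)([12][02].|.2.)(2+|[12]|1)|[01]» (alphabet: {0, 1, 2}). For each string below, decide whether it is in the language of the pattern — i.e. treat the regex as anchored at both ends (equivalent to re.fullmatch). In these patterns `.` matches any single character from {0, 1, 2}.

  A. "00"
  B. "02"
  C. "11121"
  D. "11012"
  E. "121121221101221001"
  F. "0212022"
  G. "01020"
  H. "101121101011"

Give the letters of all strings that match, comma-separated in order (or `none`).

A. "00" → no match
B. "02" → no match
C. "11121" → no match
D. "11012" → match
E → match
F. "0212022" → no match
G. "01020" → no match
H. "101121101011" → match

D, E, H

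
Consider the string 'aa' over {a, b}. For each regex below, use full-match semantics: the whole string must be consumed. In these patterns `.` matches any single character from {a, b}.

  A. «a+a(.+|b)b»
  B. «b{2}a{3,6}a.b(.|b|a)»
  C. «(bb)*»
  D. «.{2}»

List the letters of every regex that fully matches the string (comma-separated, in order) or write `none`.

D

A → no match — must end with 'b'
B → no match — must start with 'b'
C → no match
D → match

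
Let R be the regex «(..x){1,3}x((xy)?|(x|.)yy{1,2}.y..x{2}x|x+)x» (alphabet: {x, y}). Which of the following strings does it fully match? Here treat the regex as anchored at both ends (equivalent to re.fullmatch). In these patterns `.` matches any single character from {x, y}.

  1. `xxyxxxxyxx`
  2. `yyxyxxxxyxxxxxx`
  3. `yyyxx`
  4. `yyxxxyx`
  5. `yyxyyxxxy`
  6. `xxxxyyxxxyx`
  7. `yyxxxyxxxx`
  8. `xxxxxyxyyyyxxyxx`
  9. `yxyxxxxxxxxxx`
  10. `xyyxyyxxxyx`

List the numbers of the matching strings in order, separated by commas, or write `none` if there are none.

4

1 → no match
2 → no match
3 → no match
4 → match
5 → no match — must end with `x`
6 → no match
7 → no match
8 → no match
9 → no match
10 → no match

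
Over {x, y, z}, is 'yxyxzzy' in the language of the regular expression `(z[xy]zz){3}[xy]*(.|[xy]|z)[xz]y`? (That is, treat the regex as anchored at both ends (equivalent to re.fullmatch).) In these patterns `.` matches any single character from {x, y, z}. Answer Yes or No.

Every match must start with 'z', but 'yxyxzzy' does not.

No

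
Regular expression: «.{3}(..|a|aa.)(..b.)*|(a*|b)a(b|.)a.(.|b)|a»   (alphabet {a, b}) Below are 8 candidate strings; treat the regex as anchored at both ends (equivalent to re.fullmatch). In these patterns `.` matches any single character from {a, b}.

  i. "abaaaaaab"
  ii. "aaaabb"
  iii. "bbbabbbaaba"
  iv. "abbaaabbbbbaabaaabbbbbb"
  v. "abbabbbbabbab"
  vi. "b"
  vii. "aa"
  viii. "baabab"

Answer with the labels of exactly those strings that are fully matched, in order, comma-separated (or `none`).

ii

i → no match
ii → match
iii → no match
iv → no match
v → no match
vi → no match
vii → no match
viii → no match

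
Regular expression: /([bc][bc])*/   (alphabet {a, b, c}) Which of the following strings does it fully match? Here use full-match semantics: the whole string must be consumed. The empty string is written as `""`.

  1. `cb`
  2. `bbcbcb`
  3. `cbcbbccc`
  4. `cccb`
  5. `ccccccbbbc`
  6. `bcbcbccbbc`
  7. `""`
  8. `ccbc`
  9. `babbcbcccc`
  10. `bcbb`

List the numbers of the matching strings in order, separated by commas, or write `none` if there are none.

1 → match
2 → match
3 → match
4 → match
5 → match
6 → match
7 → match
8 → match
9 → no match
10 → match

1, 2, 3, 4, 5, 6, 7, 8, 10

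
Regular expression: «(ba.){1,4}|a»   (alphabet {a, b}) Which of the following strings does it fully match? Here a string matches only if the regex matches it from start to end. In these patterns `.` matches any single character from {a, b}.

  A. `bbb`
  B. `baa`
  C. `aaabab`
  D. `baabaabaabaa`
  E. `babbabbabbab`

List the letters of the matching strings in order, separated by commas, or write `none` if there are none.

A → no match
B → match
C → no match
D → match
E → match

B, D, E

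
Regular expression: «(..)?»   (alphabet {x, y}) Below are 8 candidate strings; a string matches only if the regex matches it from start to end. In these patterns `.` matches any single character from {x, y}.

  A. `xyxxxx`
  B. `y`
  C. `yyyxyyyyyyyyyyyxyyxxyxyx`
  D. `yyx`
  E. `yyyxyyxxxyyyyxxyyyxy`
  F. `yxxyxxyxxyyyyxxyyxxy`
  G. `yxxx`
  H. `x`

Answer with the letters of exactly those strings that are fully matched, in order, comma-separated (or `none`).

A → no match
B → no match
C → no match
D → no match
E → no match
F → no match
G → no match
H → no match

none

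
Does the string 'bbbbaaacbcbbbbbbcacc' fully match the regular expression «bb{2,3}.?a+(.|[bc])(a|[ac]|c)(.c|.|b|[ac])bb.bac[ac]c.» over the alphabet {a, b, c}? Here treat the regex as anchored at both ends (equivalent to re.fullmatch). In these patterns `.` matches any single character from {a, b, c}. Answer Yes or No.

No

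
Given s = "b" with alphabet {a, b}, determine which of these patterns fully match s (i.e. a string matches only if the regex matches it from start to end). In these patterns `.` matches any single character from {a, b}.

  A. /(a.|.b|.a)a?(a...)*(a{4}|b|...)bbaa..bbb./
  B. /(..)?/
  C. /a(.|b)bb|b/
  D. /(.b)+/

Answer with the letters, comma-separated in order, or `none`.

C

A → no match
B → no match
C → match
D → no match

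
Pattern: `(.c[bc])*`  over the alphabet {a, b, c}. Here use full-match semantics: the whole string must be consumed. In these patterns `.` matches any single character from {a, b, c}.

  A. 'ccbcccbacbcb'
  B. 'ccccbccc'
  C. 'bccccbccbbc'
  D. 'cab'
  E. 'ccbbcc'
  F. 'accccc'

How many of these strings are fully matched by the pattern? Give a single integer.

2

A → no match
B → no match
C → no match
D → no match
E → match
F → match
Total matched: 2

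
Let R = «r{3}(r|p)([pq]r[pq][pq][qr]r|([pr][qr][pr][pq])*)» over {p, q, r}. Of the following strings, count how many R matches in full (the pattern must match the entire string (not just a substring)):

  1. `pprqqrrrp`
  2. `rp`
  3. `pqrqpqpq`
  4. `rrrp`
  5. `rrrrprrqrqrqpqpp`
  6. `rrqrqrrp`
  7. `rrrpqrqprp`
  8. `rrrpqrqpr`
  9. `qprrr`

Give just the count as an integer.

2

1. `pprqqrrrp` → no match — must start with `r`
2. `rp` → no match
3. `pqrqpqpq` → no match — must start with `r`
4. `rrrp` → match
5 → match
6. `rrqrqrrp` → no match
7. `rrrpqrqprp` → no match
8. `rrrpqrqpr` → no match
9. `qprrr` → no match — must start with `r`
Total matched: 2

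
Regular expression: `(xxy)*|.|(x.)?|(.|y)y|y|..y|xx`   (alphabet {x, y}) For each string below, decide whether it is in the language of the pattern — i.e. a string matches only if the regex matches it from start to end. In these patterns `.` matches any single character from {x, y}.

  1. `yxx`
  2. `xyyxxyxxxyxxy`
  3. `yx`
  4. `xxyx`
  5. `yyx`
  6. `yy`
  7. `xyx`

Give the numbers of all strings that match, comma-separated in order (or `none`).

6

1 → no match
2 → no match
3 → no match
4 → no match
5 → no match
6 → match
7 → no match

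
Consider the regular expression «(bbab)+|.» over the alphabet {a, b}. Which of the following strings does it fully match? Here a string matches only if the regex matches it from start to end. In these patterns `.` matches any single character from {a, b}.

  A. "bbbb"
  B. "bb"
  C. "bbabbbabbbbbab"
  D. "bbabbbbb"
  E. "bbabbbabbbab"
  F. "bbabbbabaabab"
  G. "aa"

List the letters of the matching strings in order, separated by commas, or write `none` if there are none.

A → no match
B → no match
C → no match
D → no match
E → match
F → no match
G → no match

E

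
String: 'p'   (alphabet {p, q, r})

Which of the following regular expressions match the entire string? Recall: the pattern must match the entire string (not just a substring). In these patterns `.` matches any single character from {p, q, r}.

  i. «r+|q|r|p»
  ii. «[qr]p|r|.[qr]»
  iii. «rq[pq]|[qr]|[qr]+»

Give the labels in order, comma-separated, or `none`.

i → match
ii → no match
iii → no match

i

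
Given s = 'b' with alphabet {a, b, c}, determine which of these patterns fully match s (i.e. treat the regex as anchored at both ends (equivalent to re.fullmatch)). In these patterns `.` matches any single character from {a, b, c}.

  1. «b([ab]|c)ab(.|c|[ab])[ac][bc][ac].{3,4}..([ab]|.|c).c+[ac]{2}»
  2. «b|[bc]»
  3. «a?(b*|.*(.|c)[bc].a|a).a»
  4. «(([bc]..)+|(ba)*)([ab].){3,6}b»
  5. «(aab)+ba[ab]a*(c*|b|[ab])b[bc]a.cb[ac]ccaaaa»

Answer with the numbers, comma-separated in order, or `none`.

2

1 → no match
2 → match
3 → no match — must end with 'a'
4 → no match
5 → no match — must start with 'aab'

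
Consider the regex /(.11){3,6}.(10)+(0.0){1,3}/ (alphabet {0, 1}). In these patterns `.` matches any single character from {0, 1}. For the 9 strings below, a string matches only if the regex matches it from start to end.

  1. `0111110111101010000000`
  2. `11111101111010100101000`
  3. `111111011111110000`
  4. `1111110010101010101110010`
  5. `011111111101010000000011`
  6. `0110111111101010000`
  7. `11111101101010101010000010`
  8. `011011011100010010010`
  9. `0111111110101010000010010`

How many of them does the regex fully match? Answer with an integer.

5

1 → match
2 → no match
3 → match
4 → no match
5 → no match — must end with `0`
6 → match
7 → match
8 → no match
9 → match
Total matched: 5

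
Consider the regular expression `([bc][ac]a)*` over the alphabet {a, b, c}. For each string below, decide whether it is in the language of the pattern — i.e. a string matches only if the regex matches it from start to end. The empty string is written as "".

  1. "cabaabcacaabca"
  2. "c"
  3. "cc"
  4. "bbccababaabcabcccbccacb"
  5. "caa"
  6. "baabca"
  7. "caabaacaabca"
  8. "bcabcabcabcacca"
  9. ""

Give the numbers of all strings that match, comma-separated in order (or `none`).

1 → no match
2 → no match
3 → no match
4 → no match
5 → match
6 → match
7 → match
8 → match
9 → match

5, 6, 7, 8, 9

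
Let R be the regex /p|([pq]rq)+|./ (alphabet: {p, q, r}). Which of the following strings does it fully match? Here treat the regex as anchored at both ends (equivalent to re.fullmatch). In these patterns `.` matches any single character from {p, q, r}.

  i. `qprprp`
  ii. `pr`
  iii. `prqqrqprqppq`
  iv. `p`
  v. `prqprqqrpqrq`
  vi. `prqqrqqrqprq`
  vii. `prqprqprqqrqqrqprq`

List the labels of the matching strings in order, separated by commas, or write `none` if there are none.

iv, vi, vii

i. `qprprp` → no match
ii. `pr` → no match
iii. `prqqrqprqppq` → no match
iv. `p` → match
v. `prqprqqrpqrq` → no match
vi. `prqqrqqrqprq` → match
vii → match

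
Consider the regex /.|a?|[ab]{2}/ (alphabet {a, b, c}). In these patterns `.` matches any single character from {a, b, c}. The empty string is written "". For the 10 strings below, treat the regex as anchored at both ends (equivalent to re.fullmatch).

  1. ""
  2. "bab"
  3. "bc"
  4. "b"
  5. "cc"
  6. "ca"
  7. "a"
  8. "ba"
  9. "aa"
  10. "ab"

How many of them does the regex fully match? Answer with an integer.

1 → match
2 → no match
3 → no match
4 → match
5 → no match
6 → no match
7 → match
8 → match
9 → match
10 → match
Total matched: 6

6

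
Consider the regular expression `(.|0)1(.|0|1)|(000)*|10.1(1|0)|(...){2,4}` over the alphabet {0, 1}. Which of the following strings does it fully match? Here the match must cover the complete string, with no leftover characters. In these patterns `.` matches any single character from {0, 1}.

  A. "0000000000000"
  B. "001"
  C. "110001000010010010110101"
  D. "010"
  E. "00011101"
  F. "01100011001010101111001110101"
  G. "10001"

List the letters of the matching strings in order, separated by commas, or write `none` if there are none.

D

A → no match
B. "001" → no match
C → no match
D. "010" → match
E. "00011101" → no match
F → no match
G. "10001" → no match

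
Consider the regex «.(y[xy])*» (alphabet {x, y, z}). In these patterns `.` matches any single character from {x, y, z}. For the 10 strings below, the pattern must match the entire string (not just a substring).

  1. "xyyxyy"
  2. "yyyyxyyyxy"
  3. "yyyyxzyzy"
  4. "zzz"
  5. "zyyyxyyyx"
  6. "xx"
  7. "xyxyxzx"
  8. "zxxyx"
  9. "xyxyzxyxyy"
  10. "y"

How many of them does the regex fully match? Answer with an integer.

2

1 → no match
2 → no match
3 → no match
4 → no match
5 → match
6 → no match
7 → no match
8 → no match
9 → no match
10 → match
Total matched: 2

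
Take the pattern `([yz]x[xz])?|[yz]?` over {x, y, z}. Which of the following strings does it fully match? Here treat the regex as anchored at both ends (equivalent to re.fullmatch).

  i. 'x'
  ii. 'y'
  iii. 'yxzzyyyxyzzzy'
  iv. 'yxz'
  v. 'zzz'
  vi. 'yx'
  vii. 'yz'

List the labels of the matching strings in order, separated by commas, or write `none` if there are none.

i → no match
ii → match
iii → no match
iv → match
v → no match
vi → no match
vii → no match

ii, iv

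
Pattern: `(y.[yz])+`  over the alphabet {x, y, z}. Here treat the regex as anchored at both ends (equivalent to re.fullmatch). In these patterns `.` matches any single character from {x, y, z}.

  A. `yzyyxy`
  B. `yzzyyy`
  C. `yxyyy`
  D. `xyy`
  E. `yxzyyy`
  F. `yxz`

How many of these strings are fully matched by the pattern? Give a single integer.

4

A. `yzyyxy` → match
B. `yzzyyy` → match
C. `yxyyy` → no match
D. `xyy` → no match — must start with `y`
E. `yxzyyy` → match
F. `yxz` → match
Total matched: 4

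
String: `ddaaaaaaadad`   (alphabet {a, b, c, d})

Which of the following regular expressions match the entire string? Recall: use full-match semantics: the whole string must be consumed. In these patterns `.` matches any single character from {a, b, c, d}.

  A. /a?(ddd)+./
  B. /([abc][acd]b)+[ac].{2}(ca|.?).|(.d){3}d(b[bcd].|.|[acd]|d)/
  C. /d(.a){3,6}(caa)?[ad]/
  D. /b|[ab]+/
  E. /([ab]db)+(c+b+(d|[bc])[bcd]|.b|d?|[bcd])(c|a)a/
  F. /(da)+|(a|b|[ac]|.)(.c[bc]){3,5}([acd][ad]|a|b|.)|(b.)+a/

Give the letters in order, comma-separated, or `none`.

A → no match
B → no match
C → match
D → no match
E → no match — must end with `a`
F → no match

C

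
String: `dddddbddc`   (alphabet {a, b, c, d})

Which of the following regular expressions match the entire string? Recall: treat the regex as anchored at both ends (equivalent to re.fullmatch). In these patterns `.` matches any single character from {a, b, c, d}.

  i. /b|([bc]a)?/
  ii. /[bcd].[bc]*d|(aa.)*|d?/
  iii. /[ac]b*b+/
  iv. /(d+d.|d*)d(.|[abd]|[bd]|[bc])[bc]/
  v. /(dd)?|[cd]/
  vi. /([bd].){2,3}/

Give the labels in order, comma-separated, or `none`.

i → no match
ii → no match
iii → no match — must end with `b`
iv → match
v → no match
vi → no match

iv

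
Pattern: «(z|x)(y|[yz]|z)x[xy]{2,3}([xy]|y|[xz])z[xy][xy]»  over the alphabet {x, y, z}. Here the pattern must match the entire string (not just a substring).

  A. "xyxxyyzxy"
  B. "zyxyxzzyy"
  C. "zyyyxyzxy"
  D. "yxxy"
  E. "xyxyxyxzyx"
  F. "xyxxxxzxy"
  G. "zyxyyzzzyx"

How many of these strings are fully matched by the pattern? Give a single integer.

A → match
B → match
C → no match
D → no match
E → match
F → match
G → no match
Total matched: 4

4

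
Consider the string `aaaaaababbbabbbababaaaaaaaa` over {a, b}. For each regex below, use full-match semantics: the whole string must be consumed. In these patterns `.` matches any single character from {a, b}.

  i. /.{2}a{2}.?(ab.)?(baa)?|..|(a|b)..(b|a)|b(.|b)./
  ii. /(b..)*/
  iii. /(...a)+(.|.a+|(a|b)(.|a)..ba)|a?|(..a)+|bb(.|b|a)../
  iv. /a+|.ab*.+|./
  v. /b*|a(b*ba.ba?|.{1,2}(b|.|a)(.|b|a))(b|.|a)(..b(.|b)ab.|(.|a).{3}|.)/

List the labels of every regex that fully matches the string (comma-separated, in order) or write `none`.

i → no match
ii → no match
iii → match
iv → match
v → no match

iii, iv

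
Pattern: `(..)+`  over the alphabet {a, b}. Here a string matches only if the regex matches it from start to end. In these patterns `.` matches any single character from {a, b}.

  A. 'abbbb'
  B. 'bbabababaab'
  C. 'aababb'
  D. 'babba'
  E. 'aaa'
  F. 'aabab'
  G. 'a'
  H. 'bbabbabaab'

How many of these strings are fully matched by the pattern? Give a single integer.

A → no match
B → no match
C → match
D → no match
E → no match
F → no match
G → no match
H → match
Total matched: 2

2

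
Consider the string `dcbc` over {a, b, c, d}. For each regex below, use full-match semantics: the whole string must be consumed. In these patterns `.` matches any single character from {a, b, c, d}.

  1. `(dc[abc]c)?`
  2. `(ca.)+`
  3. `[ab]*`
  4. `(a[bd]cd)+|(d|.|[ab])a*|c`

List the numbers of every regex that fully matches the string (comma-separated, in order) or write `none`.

1

1 → match
2 → no match — must start with `ca`
3 → no match
4 → no match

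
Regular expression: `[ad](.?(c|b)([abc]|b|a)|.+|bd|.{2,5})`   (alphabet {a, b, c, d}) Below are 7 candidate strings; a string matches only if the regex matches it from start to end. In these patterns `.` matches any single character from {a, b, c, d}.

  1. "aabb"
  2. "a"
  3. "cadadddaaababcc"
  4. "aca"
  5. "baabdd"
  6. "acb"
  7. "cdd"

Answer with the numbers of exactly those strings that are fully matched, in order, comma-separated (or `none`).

1 → match
2 → no match
3 → no match
4 → match
5 → no match
6 → match
7 → no match

1, 4, 6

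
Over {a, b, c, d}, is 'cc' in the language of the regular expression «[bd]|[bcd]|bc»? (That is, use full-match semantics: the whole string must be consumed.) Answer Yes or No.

No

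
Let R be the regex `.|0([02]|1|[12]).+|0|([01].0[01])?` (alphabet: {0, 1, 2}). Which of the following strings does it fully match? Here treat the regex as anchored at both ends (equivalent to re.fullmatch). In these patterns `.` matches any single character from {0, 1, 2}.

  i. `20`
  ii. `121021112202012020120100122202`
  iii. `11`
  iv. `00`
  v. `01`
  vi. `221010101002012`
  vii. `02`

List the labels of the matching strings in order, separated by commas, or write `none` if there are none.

i → no match
ii → no match
iii → no match
iv → no match
v → no match
vi → no match
vii → no match

none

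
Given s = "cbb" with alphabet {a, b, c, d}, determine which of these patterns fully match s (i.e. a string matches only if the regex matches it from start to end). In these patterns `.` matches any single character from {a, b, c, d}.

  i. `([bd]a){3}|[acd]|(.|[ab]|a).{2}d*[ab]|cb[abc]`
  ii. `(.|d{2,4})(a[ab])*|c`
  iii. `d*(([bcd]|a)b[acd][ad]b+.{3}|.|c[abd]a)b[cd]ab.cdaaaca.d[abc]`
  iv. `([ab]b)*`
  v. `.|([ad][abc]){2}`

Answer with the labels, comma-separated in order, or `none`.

i → match
ii → no match
iii → no match
iv → no match
v → no match

i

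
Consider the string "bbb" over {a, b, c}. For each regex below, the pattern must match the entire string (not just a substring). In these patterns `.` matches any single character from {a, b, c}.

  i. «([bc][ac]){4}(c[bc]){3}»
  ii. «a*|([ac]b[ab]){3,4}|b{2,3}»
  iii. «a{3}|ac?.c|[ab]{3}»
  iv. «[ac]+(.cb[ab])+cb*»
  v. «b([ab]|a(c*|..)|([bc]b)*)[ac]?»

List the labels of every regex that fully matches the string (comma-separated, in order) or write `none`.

ii, iii, v

i → no match
ii → match
iii → match
iv → no match
v → match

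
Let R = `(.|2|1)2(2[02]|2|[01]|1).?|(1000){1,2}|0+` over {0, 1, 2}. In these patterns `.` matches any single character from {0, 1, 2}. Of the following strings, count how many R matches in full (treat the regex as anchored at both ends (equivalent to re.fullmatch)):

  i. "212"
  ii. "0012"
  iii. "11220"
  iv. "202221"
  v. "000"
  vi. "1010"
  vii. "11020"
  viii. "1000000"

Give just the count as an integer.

i → no match
ii → no match
iii → no match
iv → no match
v → match
vi → no match
vii → no match
viii → no match
Total matched: 1

1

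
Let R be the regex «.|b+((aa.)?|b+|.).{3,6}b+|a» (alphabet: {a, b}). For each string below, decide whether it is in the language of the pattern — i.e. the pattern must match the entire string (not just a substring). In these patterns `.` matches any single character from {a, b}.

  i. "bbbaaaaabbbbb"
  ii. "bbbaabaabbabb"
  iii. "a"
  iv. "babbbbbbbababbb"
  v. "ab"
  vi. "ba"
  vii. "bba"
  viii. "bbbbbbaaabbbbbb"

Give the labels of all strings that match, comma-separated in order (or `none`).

i, ii, iii, viii

i → match
ii → match
iii → match
iv → no match
v → no match
vi → no match
vii → no match
viii → match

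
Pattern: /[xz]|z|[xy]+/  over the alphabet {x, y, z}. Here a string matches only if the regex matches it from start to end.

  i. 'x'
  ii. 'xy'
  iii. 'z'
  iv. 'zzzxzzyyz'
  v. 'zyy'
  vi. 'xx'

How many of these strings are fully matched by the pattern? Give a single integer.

4

i → match
ii → match
iii → match
iv → no match
v → no match
vi → match
Total matched: 4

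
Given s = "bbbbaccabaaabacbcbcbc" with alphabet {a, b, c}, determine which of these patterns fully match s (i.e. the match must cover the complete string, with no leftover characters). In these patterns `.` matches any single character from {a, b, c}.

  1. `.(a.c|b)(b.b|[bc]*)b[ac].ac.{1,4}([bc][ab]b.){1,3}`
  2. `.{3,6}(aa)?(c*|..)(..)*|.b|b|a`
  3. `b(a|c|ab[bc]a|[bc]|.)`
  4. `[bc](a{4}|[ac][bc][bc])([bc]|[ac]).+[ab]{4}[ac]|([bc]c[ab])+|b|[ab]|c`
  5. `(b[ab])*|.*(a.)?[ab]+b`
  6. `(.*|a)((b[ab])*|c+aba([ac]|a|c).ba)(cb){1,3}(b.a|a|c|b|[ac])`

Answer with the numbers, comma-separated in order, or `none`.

1 → no match
2 → match
3 → no match
4 → no match
5 → no match
6 → match

2, 6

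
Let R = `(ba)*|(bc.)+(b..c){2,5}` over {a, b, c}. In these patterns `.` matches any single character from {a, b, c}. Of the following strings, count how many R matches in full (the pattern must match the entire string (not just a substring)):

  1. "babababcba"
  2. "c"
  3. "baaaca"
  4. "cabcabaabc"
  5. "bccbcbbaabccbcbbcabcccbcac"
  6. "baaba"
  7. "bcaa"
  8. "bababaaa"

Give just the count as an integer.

0

1 → no match
2 → no match
3 → no match
4 → no match
5 → no match
6 → no match
7 → no match
8 → no match
Total matched: 0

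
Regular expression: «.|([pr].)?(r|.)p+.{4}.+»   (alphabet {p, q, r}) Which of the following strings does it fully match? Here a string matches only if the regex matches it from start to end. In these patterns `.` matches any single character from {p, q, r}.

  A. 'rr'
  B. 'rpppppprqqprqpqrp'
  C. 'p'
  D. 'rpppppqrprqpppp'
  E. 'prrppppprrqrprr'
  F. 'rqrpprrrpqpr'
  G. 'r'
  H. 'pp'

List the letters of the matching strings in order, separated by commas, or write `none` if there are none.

A → no match
B → match
C → match
D → match
E → match
F → match
G → match
H → no match

B, C, D, E, F, G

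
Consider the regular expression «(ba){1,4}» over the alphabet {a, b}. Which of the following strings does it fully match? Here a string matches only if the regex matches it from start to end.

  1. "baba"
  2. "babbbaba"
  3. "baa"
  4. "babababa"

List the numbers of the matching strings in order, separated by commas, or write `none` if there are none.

1 → match
2 → no match
3 → no match — must end with "ba"
4 → match

1, 4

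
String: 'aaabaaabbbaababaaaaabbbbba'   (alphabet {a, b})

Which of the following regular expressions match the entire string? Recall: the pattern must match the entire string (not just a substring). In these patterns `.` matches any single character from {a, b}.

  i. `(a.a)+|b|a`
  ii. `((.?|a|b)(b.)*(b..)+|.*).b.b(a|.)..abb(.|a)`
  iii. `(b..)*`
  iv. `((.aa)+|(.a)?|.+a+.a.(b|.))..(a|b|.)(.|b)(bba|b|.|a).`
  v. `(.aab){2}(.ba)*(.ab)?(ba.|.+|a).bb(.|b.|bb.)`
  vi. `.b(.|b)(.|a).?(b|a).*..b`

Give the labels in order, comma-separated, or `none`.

i → no match
ii → no match
iii → no match
iv → match
v → match
vi → no match — must end with 'b'

iv, v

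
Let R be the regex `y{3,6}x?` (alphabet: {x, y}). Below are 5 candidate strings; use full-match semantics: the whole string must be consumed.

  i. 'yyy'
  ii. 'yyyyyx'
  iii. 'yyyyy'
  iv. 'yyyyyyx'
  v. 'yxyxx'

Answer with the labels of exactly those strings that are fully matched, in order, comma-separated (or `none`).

i. 'yyy' → match
ii. 'yyyyyx' → match
iii. 'yyyyy' → match
iv. 'yyyyyyx' → match
v. 'yxyxx' → no match

i, ii, iii, iv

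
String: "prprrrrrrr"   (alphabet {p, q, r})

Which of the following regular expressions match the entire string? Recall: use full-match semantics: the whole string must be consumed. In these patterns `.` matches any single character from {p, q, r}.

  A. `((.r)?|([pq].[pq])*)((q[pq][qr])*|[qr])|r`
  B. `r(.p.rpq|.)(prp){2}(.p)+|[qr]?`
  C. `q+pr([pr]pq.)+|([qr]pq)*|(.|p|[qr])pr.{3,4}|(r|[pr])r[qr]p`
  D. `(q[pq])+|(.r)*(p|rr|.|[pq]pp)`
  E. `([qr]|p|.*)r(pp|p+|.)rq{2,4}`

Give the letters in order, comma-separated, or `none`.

D

A → no match
B → no match
C → no match
D → match
E → no match — must end with "q"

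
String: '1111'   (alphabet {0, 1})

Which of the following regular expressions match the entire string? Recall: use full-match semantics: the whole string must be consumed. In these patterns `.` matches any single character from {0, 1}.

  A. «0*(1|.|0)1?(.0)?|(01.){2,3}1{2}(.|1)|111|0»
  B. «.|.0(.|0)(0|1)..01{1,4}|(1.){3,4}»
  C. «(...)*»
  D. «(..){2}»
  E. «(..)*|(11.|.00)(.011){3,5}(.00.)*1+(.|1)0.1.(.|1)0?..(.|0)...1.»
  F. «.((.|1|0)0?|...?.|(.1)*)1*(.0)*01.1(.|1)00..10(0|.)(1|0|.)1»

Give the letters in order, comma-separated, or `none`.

D, E

A → no match
B → no match
C → no match
D → match
E → match
F → no match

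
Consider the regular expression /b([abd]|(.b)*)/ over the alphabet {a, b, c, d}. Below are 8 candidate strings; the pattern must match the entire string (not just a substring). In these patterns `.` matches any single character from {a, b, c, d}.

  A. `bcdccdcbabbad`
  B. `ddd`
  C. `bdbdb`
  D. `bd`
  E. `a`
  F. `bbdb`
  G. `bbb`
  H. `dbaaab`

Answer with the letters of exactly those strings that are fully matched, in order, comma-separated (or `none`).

C, D, G

A → no match
B. `ddd` → no match — must start with `b`
C. `bdbdb` → match
D. `bd` → match
E. `a` → no match — must start with `b`
F. `bbdb` → no match
G. `bbb` → match
H. `dbaaab` → no match — must start with `b`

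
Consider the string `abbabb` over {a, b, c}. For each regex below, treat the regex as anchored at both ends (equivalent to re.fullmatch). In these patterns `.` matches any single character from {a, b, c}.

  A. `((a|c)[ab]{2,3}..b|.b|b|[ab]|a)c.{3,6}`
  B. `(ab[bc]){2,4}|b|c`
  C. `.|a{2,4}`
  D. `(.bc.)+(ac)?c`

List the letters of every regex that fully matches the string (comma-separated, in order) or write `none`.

A → no match
B → match
C → no match
D → no match — must end with `c`

B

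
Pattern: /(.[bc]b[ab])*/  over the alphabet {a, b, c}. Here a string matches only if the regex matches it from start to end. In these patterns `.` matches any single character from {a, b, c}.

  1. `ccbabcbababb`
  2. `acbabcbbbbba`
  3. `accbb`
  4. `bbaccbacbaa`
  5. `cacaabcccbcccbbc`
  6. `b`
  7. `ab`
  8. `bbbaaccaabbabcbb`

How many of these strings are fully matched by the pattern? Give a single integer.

1

1 → no match
2 → match
3 → no match
4 → no match
5 → no match
6 → no match
7 → no match
8 → no match
Total matched: 1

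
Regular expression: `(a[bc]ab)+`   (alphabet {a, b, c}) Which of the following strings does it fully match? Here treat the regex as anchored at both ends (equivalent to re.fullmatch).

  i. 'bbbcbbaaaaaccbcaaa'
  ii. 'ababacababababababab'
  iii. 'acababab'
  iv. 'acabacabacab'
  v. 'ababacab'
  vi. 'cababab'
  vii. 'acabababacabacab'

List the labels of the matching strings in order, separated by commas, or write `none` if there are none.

ii, iii, iv, v, vii

i → no match — must start with 'a'
ii → match
iii. 'acababab' → match
iv. 'acabacabacab' → match
v. 'ababacab' → match
vi. 'cababab' → no match — must start with 'a'
vii → match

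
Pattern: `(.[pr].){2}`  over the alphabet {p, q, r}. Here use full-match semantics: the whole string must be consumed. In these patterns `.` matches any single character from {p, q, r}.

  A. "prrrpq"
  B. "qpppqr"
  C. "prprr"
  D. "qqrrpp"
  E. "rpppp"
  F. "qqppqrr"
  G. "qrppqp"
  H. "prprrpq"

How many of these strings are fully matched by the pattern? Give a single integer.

1

A → match
B → no match
C → no match
D → no match
E → no match
F → no match
G → no match
H → no match
Total matched: 1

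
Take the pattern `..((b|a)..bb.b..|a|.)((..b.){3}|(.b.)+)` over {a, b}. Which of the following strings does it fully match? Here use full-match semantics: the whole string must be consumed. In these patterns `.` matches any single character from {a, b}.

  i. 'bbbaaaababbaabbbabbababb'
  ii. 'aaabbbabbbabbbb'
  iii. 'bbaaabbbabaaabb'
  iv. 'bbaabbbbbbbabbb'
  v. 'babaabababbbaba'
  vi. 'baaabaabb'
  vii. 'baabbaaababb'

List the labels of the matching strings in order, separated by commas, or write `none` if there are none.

ii, iii, iv, v, vi

i → no match
ii → match
iii → match
iv → match
v → match
vi → match
vii → no match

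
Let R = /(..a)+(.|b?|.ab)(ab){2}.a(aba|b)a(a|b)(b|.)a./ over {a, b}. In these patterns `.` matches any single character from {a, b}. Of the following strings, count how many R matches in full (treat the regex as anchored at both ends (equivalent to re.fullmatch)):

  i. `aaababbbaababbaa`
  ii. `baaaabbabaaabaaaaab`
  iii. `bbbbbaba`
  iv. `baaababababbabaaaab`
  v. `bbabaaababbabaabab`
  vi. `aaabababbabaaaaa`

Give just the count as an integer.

i → no match
ii → no match
iii → no match
iv → match
v → match
vi → match
Total matched: 3

3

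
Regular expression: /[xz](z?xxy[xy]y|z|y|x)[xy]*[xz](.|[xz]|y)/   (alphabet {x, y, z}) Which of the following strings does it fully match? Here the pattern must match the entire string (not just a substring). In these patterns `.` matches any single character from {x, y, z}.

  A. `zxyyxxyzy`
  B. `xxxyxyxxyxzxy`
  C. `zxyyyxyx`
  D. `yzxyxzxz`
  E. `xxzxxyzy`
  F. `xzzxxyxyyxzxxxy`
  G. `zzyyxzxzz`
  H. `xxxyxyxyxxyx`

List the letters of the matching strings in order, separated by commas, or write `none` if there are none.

A

A → match
B → no match
C → no match
D → no match
E → no match
F → no match
G → no match
H → no match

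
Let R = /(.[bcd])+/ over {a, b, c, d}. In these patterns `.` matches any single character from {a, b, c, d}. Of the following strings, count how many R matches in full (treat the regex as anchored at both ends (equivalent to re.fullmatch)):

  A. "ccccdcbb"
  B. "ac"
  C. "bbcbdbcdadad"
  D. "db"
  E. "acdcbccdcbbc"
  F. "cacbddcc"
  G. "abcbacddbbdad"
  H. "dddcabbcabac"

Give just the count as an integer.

6

A → match
B → match
C → match
D → match
E → match
F → no match
G → no match
H → match
Total matched: 6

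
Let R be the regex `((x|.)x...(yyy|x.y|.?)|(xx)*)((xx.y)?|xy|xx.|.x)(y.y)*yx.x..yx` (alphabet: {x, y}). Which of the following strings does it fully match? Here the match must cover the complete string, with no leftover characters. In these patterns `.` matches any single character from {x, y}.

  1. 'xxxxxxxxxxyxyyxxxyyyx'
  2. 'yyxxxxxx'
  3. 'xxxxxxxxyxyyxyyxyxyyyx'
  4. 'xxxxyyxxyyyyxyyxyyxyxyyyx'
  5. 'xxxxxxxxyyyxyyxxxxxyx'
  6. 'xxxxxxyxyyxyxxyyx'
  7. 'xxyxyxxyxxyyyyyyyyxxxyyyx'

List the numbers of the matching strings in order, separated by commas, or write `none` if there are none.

1, 3, 4, 5, 6, 7

1 → match
2 → no match — must end with 'yx'
3 → match
4 → match
5 → match
6 → match
7 → match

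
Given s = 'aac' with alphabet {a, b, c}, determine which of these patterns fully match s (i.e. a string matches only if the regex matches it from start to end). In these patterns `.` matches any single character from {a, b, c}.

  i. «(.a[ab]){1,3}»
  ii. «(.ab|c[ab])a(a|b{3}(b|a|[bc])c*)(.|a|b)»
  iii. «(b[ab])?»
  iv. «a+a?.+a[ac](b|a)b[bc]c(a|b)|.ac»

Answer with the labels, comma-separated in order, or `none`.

iv

i → no match
ii → no match
iii → no match
iv → match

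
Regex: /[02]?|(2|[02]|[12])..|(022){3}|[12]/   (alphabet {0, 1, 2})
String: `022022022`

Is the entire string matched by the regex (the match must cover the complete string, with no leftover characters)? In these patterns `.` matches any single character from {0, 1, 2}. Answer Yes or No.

Yes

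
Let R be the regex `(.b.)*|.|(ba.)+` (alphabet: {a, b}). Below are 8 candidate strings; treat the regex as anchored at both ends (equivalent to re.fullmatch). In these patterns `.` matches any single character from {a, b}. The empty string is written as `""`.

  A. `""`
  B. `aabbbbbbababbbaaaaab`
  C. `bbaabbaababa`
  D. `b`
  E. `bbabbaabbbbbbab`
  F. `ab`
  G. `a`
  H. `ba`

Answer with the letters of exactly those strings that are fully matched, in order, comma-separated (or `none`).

A → match
B → no match
C → no match
D → match
E → no match
F → no match
G → match
H → no match

A, D, G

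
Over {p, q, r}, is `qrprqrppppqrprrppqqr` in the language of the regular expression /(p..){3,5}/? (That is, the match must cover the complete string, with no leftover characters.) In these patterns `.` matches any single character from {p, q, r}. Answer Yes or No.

Every match must start with `p`, but `qrprqrppppqrprrppqqr` does not.

No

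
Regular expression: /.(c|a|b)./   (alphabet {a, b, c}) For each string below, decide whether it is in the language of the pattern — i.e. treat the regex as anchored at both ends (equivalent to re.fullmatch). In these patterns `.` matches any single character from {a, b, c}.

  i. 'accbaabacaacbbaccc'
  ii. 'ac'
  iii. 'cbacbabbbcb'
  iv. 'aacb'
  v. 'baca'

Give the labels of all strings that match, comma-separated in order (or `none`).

none

i → no match
ii → no match
iii → no match
iv → no match
v → no match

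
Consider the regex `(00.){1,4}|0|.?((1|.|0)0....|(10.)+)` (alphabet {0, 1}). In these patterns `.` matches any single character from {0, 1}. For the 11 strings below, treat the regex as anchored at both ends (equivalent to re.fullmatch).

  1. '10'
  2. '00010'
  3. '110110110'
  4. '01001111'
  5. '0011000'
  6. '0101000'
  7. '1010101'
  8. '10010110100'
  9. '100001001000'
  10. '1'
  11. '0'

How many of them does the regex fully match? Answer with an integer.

2

1 → no match
2 → no match
3 → no match
4 → no match
5 → no match
6 → match
7 → no match
8 → no match
9 → no match
10 → no match
11 → match
Total matched: 2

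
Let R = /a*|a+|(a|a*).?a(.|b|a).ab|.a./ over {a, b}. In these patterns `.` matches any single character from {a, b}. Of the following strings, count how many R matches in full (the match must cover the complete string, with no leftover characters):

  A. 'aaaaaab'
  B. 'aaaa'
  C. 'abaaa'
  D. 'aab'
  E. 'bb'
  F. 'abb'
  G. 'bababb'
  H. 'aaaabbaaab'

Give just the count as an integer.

3

A → match
B → match
C → no match
D → match
E → no match
F → no match
G → no match
H → no match
Total matched: 3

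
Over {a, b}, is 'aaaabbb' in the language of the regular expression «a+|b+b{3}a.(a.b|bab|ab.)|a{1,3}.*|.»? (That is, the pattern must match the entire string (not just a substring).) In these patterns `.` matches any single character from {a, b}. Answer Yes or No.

Yes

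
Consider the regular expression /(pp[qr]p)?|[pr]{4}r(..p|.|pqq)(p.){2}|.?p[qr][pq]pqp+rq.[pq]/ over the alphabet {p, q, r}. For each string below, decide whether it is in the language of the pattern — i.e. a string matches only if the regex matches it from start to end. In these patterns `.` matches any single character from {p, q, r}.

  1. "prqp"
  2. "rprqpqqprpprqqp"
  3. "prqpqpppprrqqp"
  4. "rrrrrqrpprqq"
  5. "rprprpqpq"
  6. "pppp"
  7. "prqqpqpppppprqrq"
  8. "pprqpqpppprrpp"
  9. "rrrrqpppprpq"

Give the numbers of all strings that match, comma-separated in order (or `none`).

1 → no match
2 → no match
3 → no match
4 → no match
5 → no match
6 → no match
7 → no match
8 → no match
9 → no match

none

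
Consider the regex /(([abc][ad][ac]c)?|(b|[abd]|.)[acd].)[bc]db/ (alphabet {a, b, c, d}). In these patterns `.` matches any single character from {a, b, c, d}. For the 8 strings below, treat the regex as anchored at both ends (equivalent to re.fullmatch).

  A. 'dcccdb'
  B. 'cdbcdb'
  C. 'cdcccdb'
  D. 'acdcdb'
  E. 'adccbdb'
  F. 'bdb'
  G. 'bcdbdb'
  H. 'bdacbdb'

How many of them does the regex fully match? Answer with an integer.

A → match
B → match
C → match
D → match
E → match
F → match
G → match
H → match
Total matched: 8

8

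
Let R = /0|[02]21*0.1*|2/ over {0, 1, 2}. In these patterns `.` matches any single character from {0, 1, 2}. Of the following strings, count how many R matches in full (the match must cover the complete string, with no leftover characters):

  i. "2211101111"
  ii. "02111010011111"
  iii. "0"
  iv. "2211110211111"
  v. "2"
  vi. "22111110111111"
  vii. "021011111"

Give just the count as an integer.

6

i → match
ii → no match
iii → match
iv → match
v → match
vi → match
vii → match
Total matched: 6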